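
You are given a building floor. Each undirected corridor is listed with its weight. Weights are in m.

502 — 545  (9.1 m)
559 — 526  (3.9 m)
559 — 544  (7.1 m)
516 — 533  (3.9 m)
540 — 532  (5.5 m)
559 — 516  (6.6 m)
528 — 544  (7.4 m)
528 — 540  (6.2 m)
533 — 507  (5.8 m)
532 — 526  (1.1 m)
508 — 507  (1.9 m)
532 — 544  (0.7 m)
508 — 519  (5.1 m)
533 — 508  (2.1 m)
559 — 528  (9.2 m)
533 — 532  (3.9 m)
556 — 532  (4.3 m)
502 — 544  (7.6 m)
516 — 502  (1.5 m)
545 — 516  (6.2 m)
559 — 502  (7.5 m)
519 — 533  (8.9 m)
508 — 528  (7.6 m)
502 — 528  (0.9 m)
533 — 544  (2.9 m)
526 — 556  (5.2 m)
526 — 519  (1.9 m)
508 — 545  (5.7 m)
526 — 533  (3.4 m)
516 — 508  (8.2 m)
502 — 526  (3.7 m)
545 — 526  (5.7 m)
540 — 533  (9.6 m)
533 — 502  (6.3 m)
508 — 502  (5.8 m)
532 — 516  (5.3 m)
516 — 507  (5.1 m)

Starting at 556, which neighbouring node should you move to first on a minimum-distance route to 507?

Compare a few routes:
556 → 532 → 526 → 533 → 508 → 507: 4.3+1.1+3.4+2.1+1.9 = 12.8
556 → 532 → 533 → 508 → 507: 4.3+3.9+2.1+1.9 = 12.2
556 → 532 → 544 → 533 → 508 → 507: 4.3+0.7+2.9+2.1+1.9 = 11.9
556 → 526 → 533 → 508 → 507: 5.2+3.4+2.1+1.9 = 12.6
The minimum is 11.9 m via 556 → 532 → 544 → 533 → 508 → 507.
So from 556 the first move is to 532.

532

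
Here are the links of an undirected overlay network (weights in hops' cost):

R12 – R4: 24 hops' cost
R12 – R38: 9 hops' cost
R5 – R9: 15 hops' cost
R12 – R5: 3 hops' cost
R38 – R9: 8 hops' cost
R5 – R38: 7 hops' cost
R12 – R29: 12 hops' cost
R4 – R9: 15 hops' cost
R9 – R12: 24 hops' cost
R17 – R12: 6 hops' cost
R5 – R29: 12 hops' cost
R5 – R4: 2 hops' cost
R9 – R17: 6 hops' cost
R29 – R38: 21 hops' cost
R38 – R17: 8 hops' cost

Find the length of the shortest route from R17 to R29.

18 hops' cost

Shortest distances from R17:
R17: 0
R12: 6  (via R17)
R9: 6  (via R17)
R38: 8  (via R17)
R5: 9  (via R12)
R4: 11  (via R5)
R29: 18  (via R12)
Shortest route: R17–R12–R29 = 18 hops' cost.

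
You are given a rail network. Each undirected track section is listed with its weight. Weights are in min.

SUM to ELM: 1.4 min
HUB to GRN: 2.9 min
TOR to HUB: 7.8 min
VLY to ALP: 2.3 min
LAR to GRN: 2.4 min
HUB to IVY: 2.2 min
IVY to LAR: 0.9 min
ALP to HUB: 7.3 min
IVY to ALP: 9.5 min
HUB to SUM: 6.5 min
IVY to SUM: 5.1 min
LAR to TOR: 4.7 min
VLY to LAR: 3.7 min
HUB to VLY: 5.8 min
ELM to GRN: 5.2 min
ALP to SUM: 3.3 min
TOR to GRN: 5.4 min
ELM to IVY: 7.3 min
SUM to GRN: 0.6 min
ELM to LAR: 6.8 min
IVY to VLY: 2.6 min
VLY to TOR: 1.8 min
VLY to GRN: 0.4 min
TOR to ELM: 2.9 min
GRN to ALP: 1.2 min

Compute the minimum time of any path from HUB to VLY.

3.3 min

Shortest distances from HUB:
HUB: 0
IVY: 2.2  (via HUB)
GRN: 2.9  (via HUB)
LAR: 3.1  (via IVY)
VLY: 3.3  (via GRN)
Shortest route: HUB → GRN → VLY = 3.3 min.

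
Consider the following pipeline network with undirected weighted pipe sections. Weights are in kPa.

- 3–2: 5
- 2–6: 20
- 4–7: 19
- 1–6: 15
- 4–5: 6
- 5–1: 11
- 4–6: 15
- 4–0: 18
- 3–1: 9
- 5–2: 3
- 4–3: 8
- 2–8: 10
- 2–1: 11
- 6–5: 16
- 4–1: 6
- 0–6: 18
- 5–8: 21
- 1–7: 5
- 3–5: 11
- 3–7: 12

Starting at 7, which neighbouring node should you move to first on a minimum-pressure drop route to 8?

1

Enumerating some paths:
7–1–2–8: 5+11+10 = 26
7–3–2–8: 12+5+10 = 27
The minimum is 26 kPa via 7–1–2–8.
So from 7 the first move is to 1.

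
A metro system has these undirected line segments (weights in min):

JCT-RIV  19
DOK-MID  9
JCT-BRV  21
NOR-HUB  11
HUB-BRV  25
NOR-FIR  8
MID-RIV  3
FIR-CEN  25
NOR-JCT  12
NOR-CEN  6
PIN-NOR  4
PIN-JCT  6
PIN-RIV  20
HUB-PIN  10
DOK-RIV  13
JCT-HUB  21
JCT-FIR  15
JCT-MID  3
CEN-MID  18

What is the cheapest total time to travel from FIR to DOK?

27 min

Settle nodes by increasing distance from FIR:
FIR: 0
NOR: 8  (via FIR)
PIN: 12  (via NOR)
CEN: 14  (via NOR)
JCT: 15  (via FIR)
MID: 18  (via JCT)
HUB: 19  (via NOR)
RIV: 21  (via MID)
DOK: 27  (via MID)
Shortest route: FIR–JCT–MID–DOK = 27 min.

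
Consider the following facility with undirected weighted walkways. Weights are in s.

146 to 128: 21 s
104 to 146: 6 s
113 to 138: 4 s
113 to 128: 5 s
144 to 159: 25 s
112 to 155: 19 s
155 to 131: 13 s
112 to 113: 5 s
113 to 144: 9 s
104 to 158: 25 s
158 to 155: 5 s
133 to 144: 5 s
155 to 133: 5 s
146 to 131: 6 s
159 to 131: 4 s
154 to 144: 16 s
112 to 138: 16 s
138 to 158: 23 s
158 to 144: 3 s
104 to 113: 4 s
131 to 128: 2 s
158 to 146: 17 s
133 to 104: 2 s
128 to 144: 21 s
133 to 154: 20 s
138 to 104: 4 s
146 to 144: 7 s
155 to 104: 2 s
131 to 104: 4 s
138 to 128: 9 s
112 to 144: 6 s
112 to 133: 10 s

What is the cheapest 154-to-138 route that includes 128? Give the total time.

37 s

Best 154 to 128: 154 → 133 → 104 → 131 → 128 costing 28
Shortest 128→138: 128 → 138 = 9
Total via 128: 28 + 9 = 37 s.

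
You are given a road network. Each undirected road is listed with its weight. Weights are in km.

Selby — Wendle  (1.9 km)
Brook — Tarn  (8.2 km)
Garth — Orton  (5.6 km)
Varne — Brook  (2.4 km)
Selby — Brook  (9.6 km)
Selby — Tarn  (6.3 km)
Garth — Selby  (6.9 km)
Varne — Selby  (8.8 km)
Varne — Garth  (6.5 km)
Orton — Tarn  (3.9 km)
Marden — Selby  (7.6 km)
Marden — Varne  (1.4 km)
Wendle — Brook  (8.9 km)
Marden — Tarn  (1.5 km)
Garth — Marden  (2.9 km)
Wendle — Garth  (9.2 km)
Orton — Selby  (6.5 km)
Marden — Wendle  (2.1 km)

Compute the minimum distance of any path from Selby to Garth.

6.9 km

Enumerating some paths:
Selby–Marden–Garth: 7.6+2.9 = 10.5
Selby–Garth: 6.9 = 6.9
The minimum is 6.9 km via Selby–Garth.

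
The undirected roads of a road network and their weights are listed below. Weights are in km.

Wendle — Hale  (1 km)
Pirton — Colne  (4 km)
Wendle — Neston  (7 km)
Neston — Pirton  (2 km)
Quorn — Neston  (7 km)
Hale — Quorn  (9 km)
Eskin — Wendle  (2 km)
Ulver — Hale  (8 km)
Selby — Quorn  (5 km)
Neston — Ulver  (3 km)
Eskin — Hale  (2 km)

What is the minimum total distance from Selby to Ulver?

Settle nodes by increasing distance from Selby:
Selby: 0
Quorn: 5  (via Selby)
Neston: 12  (via Quorn)
Pirton: 14  (via Neston)
Hale: 14  (via Quorn)
Wendle: 15  (via Hale)
Ulver: 15  (via Neston)
Shortest route: Selby–Quorn–Neston–Ulver = 15 km.

15 km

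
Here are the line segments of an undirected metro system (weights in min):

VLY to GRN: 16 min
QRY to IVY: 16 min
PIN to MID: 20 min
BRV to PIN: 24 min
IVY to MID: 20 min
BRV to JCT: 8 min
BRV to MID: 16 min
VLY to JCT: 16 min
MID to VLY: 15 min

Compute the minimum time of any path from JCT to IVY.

44 min

Running Dijkstra from JCT:
JCT: 0
BRV: 8  (via JCT)
VLY: 16  (via JCT)
MID: 24  (via BRV)
PIN: 32  (via BRV)
GRN: 32  (via VLY)
IVY: 44  (via MID)
Shortest route: JCT → BRV → MID → IVY = 44 min.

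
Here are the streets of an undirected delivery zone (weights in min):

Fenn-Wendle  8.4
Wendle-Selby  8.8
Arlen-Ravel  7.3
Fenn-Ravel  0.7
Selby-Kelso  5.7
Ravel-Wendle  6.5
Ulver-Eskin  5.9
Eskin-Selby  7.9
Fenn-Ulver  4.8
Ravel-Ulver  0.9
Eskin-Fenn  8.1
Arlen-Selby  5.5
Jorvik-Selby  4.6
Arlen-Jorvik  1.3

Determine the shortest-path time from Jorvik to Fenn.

9.3 min

Running Dijkstra from Jorvik:
Jorvik: 0
Arlen: 1.3  (via Jorvik)
Selby: 4.6  (via Jorvik)
Ravel: 8.6  (via Arlen)
Fenn: 9.3  (via Ravel)
Shortest route: Jorvik → Arlen → Ravel → Fenn = 9.3 min.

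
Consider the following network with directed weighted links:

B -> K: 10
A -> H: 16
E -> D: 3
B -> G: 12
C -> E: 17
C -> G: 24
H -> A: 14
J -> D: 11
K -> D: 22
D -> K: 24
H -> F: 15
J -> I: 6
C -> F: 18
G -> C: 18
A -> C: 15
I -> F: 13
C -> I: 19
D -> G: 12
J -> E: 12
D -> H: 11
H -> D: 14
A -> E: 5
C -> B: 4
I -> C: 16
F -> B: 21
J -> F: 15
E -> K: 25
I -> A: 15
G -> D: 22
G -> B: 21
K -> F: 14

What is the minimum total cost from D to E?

30

Compare a few routes:
D–H–A–E: 11+14+5 = 30
D–H–A–C–E: 11+14+15+17 = 57
D–G–C–E: 12+18+17 = 47
The minimum is 30 via D–H–A–E.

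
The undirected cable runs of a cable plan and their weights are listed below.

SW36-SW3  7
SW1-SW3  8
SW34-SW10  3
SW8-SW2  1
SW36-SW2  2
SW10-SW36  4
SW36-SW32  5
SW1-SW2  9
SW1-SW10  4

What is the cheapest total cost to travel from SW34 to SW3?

14

Candidate routes:
SW34 - SW10 - SW36 - SW3: 3+4+7 = 14
SW34 - SW10 - SW1 - SW2 - SW36 - SW3: 3+4+9+2+7 = 25
SW34 - SW10 - SW1 - SW3: 3+4+8 = 15
Cheapest is SW34 - SW10 - SW36 - SW3 at 14.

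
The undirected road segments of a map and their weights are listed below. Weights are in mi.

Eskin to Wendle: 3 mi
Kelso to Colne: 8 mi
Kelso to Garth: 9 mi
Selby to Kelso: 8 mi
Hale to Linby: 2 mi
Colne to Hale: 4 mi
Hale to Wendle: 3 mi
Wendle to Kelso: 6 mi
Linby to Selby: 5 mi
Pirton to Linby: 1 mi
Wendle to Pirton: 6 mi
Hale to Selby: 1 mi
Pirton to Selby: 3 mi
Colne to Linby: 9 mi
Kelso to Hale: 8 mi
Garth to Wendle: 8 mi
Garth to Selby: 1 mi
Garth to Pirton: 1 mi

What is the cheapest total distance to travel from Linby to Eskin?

8 mi

Candidate routes:
Linby - Hale - Wendle - Eskin: 2+3+3 = 8
Linby - Pirton - Wendle - Eskin: 1+6+3 = 10
Linby - Pirton - Garth - Selby - Hale - Wendle - Eskin: 1+1+1+1+3+3 = 10
The minimum is 8 mi via Linby - Hale - Wendle - Eskin.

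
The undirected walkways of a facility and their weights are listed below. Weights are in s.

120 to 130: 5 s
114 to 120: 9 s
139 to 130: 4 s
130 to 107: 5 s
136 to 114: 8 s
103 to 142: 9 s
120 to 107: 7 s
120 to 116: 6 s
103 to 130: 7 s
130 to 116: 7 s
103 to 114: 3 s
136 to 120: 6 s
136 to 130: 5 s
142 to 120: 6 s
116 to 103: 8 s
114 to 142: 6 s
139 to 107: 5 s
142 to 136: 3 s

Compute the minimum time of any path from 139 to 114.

Shortest distances from 139:
139: 0
130: 4  (via 139)
107: 5  (via 139)
136: 9  (via 130)
120: 9  (via 130)
103: 11  (via 130)
116: 11  (via 130)
142: 12  (via 136)
114: 14  (via 103)
Shortest route: 139 → 130 → 103 → 114 = 14 s.

14 s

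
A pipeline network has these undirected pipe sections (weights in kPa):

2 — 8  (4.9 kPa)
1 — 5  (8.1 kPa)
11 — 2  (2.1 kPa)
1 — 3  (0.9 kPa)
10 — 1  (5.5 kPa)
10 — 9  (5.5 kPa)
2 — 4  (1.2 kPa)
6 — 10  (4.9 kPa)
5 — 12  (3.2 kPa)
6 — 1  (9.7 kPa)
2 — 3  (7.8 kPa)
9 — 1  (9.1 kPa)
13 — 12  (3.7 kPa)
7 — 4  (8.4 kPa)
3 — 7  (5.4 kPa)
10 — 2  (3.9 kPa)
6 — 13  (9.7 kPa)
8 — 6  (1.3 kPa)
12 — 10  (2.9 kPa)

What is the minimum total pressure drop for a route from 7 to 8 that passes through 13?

29.4 kPa

Best 7 to 13: 7–3–1–10–12–13 costing 18.4
Best 13 to 8: 13–6–8 costing 11
Total via 13: 18.4 + 11 = 29.4 kPa.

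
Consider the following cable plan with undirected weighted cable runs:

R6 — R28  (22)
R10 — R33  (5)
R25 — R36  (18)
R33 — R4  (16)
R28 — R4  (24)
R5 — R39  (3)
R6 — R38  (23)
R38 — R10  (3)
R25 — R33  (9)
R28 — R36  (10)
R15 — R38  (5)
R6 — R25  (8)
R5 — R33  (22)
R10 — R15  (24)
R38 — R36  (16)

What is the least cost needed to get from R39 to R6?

42

Enumerating some paths:
R39 → R5 → R33 → R25 → R6: 3+22+9+8 = 42
R39 → R5 → R33 → R10 → R38 → R6: 3+22+5+3+23 = 56
R39 → R5 → R33 → R10 → R38 → R36 → R25 → R6: 3+22+5+3+16+18+8 = 75
R39 → R5 → R33 → R10 → R38 → R36 → R28 → R6: 3+22+5+3+16+10+22 = 81
The minimum is 42 via R39 → R5 → R33 → R25 → R6.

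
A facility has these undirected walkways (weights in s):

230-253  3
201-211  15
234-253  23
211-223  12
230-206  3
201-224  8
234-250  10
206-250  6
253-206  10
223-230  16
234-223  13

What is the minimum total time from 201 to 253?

46 s

Settle nodes by increasing distance from 201:
201: 0
224: 8  (via 201)
211: 15  (via 201)
223: 27  (via 211)
234: 40  (via 223)
230: 43  (via 223)
206: 46  (via 230)
253: 46  (via 230)
Shortest route: 201 → 211 → 223 → 230 → 253 = 46 s.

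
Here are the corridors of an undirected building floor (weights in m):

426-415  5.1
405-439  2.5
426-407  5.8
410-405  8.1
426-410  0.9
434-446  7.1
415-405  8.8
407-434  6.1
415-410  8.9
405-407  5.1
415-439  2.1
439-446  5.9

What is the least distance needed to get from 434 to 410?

Running Dijkstra from 434:
434: 0
407: 6.1  (via 434)
446: 7.1  (via 434)
405: 11.2  (via 407)
426: 11.9  (via 407)
410: 12.8  (via 426)
Shortest route: 434–407–426–410 = 12.8 m.

12.8 m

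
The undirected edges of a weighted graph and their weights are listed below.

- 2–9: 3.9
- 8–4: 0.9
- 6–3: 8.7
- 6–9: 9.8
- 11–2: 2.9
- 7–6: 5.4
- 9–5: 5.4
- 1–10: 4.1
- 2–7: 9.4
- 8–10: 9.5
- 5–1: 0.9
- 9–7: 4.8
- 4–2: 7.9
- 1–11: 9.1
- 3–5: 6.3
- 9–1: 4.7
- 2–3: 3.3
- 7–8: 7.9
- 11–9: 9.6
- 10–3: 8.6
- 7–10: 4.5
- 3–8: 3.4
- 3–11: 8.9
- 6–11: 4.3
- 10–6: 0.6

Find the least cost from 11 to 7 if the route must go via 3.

Shortest 11→3: 11 → 2 → 3 = 6.2
Best 3 to 7: 3 → 8 → 7 costing 11.3
Total via 3: 6.2 + 11.3 = 17.5.

17.5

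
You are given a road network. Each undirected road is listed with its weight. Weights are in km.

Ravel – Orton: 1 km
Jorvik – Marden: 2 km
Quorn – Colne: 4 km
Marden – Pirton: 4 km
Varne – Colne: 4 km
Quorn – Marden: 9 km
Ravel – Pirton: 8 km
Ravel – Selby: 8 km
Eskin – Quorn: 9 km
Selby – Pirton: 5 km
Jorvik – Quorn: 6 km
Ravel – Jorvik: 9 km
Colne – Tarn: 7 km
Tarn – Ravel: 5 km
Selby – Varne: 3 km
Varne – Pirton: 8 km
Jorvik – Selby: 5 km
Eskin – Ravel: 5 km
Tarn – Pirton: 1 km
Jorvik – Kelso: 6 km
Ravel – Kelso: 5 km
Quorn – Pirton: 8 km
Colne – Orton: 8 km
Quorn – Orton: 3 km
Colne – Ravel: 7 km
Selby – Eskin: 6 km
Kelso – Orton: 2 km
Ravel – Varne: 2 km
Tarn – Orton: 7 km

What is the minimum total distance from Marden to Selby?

7 km

Enumerating some paths:
Marden–Pirton–Tarn–Ravel–Varne–Selby: 4+1+5+2+3 = 15
Marden–Jorvik–Selby: 2+5 = 7
Marden–Pirton–Selby: 4+5 = 9
Cheapest is Marden–Jorvik–Selby at 7 km.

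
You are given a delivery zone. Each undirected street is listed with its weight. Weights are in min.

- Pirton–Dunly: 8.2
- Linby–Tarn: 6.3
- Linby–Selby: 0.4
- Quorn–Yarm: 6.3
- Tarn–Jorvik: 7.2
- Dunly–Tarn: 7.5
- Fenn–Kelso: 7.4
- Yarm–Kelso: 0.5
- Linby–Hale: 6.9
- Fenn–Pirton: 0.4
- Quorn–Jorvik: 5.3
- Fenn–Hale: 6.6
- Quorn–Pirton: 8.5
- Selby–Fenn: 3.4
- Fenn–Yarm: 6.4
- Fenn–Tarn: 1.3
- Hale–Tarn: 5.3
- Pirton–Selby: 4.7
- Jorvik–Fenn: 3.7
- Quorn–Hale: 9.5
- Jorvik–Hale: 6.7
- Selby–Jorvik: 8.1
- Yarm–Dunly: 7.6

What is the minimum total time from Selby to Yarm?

9.8 min

Enumerating some paths:
Selby–Pirton–Fenn–Yarm: 4.7+0.4+6.4 = 11.5
Selby–Pirton–Fenn–Kelso–Yarm: 4.7+0.4+7.4+0.5 = 13
Selby–Fenn–Kelso–Yarm: 3.4+7.4+0.5 = 11.3
Selby–Fenn–Yarm: 3.4+6.4 = 9.8
The minimum is 9.8 min via Selby–Fenn–Yarm.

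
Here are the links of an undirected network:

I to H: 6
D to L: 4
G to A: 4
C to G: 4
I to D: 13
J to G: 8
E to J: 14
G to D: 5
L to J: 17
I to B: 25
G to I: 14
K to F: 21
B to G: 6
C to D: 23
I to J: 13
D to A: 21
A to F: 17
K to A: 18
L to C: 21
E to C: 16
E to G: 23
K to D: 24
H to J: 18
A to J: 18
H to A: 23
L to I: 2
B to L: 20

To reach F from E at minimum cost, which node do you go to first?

Candidate routes:
E - C - G - A - F: 16+4+4+17 = 41
E - J - G - A - F: 14+8+4+17 = 43
Cheapest is E - C - G - A - F at 41.
So from E the first move is to C.

C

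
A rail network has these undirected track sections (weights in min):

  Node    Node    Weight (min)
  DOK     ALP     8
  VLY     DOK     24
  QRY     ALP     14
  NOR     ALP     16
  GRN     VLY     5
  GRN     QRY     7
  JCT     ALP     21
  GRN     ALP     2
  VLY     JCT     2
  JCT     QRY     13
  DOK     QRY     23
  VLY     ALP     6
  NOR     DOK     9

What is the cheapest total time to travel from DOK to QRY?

17 min

Settle nodes by increasing distance from DOK:
DOK: 0
ALP: 8  (via DOK)
NOR: 9  (via DOK)
GRN: 10  (via ALP)
VLY: 14  (via ALP)
JCT: 16  (via VLY)
QRY: 17  (via GRN)
Shortest route: DOK–ALP–GRN–QRY = 17 min.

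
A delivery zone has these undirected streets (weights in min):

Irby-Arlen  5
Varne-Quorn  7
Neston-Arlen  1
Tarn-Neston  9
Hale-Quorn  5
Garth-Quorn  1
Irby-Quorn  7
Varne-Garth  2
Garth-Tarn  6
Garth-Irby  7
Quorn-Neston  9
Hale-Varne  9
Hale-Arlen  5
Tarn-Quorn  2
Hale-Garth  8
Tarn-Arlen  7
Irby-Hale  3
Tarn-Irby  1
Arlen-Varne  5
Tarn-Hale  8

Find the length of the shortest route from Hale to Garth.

6 min

Candidate routes:
Hale → Irby → Tarn → Quorn → Garth: 3+1+2+1 = 7
Hale → Garth: 8 = 8
Hale → Quorn → Garth: 5+1 = 6
Cheapest is Hale → Quorn → Garth at 6 min.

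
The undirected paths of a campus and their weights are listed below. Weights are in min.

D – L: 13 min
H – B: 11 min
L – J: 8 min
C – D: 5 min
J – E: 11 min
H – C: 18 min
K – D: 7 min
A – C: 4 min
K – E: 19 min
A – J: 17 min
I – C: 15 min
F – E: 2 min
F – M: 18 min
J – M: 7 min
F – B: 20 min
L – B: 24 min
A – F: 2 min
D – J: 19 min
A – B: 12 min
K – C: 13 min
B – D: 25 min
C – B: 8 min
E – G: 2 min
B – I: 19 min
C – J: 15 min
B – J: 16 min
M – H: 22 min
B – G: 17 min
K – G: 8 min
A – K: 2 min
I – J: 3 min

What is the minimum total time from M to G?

20 min

Running Dijkstra from M:
M: 0
J: 7  (via M)
I: 10  (via J)
L: 15  (via J)
E: 18  (via J)
F: 18  (via M)
A: 20  (via F)
G: 20  (via E)
Shortest route: M–J–E–G = 20 min.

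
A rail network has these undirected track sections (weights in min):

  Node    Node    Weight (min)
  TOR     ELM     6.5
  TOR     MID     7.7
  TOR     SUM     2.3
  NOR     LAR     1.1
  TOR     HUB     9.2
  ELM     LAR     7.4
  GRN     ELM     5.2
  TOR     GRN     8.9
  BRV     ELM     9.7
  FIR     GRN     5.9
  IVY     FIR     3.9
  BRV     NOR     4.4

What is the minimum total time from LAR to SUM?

16.2 min

Shortest distances from LAR:
LAR: 0
NOR: 1.1  (via LAR)
BRV: 5.5  (via NOR)
ELM: 7.4  (via LAR)
GRN: 12.6  (via ELM)
TOR: 13.9  (via ELM)
SUM: 16.2  (via TOR)
Shortest route: LAR → ELM → TOR → SUM = 16.2 min.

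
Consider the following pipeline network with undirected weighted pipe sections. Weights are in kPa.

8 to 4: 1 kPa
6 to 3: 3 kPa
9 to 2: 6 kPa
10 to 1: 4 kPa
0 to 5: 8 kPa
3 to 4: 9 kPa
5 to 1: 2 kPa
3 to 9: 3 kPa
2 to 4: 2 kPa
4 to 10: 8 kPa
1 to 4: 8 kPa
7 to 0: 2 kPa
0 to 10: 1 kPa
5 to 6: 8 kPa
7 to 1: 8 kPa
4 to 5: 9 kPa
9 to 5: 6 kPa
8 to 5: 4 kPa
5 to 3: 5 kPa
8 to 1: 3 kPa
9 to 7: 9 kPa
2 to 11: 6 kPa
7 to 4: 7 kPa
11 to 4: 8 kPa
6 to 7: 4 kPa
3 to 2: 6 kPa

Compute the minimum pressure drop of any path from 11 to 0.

Shortest distances from 11:
11: 0
2: 6  (via 11)
4: 8  (via 11)
8: 9  (via 4)
1: 12  (via 8)
3: 12  (via 2)
9: 12  (via 2)
5: 13  (via 8)
6: 15  (via 3)
7: 15  (via 4)
10: 16  (via 4)
0: 17  (via 7)
Shortest route: 11–4–7–0 = 17 kPa.

17 kPa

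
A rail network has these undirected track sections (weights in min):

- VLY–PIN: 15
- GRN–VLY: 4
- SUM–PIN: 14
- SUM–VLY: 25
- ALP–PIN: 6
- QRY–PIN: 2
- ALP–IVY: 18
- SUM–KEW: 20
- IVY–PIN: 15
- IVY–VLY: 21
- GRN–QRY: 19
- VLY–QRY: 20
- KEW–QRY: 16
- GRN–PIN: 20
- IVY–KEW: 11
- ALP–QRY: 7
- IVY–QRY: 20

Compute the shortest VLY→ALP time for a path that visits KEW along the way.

55 min

Shortest VLY→KEW: VLY → IVY → KEW = 32
Best KEW to ALP: KEW → QRY → ALP costing 23
Total via KEW: 32 + 23 = 55 min.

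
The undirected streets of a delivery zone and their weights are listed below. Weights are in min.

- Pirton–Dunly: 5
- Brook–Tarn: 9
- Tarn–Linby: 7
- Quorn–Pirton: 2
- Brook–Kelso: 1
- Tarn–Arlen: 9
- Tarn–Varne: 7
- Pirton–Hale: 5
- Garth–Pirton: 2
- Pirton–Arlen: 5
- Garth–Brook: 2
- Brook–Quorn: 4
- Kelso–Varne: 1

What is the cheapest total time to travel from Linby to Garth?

Shortest distances from Linby:
Linby: 0
Tarn: 7  (via Linby)
Varne: 14  (via Tarn)
Kelso: 15  (via Varne)
Brook: 16  (via Tarn)
Arlen: 16  (via Tarn)
Garth: 18  (via Brook)
Shortest route: Linby → Tarn → Brook → Garth = 18 min.

18 min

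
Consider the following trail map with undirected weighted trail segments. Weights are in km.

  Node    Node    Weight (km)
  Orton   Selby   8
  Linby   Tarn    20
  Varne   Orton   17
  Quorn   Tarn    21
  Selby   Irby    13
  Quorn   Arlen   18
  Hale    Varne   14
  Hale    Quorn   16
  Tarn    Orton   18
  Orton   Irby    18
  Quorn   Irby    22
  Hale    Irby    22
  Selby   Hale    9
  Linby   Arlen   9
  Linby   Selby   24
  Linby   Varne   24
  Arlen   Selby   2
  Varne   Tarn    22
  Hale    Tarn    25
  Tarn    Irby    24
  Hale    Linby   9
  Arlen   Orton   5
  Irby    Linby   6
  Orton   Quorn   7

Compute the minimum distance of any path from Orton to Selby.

Running Dijkstra from Orton:
Orton: 0
Arlen: 5  (via Orton)
Selby: 7  (via Arlen)
Shortest route: Orton–Arlen–Selby = 7 km.

7 km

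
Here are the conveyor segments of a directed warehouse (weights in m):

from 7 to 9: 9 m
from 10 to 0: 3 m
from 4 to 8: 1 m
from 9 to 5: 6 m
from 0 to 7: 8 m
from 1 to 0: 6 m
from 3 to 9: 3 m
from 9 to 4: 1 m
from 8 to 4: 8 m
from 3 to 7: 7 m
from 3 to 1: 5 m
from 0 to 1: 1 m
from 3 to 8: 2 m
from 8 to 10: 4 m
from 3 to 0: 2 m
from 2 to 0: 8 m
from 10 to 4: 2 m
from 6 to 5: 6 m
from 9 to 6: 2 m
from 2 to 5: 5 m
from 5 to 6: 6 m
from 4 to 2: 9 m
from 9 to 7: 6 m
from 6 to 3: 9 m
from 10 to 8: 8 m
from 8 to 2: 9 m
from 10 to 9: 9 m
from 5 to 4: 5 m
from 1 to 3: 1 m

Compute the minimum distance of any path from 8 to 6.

Candidate routes:
8–10–9–6: 4+9+2 = 15
8–10–0–1–3–9–6: 4+3+1+1+3+2 = 14
8–2–5–6: 9+5+6 = 20
8–2–0–1–3–9–6: 9+8+1+1+3+2 = 24
The minimum is 14 m via 8–10–0–1–3–9–6.

14 m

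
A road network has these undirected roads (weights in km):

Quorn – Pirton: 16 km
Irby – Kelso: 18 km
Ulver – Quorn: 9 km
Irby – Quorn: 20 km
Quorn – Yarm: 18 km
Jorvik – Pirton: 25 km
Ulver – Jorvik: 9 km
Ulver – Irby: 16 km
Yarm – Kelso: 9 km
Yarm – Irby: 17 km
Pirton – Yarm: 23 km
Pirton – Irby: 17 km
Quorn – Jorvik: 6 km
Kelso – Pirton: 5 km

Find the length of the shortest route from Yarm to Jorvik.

Settle nodes by increasing distance from Yarm:
Yarm: 0
Kelso: 9  (via Yarm)
Pirton: 14  (via Kelso)
Irby: 17  (via Yarm)
Quorn: 18  (via Yarm)
Jorvik: 24  (via Quorn)
Shortest route: Yarm → Quorn → Jorvik = 24 km.

24 km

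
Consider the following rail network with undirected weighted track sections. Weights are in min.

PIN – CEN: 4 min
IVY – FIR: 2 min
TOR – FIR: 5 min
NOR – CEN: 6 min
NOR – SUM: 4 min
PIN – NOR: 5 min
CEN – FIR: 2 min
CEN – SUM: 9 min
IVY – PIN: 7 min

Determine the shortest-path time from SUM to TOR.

16 min

Shortest distances from SUM:
SUM: 0
NOR: 4  (via SUM)
CEN: 9  (via SUM)
PIN: 9  (via NOR)
FIR: 11  (via CEN)
IVY: 13  (via FIR)
TOR: 16  (via FIR)
Shortest route: SUM–CEN–FIR–TOR = 16 min.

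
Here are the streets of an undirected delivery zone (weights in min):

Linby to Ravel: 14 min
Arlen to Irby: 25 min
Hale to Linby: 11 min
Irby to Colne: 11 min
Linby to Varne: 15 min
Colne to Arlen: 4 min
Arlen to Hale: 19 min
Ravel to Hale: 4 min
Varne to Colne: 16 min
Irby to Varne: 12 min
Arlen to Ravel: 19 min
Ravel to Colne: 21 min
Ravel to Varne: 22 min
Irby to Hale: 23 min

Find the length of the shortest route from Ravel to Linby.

Candidate routes:
Ravel → Hale → Linby: 4+11 = 15
Ravel → Linby: 14 = 14
Cheapest is Ravel → Linby at 14 min.

14 min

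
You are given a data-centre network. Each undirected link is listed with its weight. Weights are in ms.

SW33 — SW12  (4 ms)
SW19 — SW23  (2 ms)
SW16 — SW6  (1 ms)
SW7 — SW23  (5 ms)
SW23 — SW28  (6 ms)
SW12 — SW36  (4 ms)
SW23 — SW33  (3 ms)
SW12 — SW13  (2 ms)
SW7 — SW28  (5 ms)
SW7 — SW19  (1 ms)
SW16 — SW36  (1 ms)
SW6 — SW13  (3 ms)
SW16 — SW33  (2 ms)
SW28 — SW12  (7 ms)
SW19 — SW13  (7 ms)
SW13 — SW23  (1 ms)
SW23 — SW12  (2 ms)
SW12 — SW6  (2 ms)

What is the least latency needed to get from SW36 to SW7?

9 ms

Enumerating some paths:
SW36 - SW16 - SW33 - SW23 - SW19 - SW7: 1+2+3+2+1 = 9
SW36 - SW16 - SW6 - SW12 - SW13 - SW23 - SW19 - SW7: 1+1+2+2+1+2+1 = 10
The minimum is 9 ms via SW36 - SW16 - SW33 - SW23 - SW19 - SW7.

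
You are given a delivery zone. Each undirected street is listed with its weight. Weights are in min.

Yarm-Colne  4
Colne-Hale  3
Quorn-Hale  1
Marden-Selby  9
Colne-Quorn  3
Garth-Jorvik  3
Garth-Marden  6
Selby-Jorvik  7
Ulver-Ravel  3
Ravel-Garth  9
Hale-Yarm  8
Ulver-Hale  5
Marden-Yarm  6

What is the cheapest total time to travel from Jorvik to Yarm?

15 min

Settle nodes by increasing distance from Jorvik:
Jorvik: 0
Garth: 3  (via Jorvik)
Selby: 7  (via Jorvik)
Marden: 9  (via Garth)
Ravel: 12  (via Garth)
Yarm: 15  (via Marden)
Shortest route: Jorvik → Garth → Marden → Yarm = 15 min.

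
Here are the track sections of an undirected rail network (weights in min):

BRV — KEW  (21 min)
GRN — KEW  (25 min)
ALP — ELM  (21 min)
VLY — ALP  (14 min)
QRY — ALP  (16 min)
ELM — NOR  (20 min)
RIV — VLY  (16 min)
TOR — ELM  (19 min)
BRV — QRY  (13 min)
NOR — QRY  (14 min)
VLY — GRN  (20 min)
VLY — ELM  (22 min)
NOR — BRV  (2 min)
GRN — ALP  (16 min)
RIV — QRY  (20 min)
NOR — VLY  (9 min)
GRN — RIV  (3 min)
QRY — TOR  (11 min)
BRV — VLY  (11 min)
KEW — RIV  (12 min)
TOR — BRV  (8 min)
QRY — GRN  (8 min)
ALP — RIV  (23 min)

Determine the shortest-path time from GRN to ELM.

Running Dijkstra from GRN:
GRN: 0
RIV: 3  (via GRN)
QRY: 8  (via GRN)
KEW: 15  (via RIV)
ALP: 16  (via GRN)
TOR: 19  (via QRY)
VLY: 19  (via RIV)
BRV: 21  (via QRY)
NOR: 22  (via QRY)
ELM: 37  (via ALP)
Shortest route: GRN–ALP–ELM = 37 min.

37 min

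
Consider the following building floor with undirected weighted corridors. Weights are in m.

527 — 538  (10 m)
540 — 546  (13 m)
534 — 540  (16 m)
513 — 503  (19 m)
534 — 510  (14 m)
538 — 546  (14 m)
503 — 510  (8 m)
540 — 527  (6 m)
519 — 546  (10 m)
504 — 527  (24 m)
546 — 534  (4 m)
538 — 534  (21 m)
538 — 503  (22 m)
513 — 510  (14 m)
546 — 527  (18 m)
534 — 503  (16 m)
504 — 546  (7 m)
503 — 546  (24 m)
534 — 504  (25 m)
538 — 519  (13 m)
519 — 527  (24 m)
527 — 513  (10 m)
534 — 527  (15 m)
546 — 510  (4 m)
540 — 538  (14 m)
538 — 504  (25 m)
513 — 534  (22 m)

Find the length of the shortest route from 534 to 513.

Settle nodes by increasing distance from 534:
534: 0
546: 4  (via 534)
510: 8  (via 546)
504: 11  (via 546)
519: 14  (via 546)
527: 15  (via 534)
503: 16  (via 534)
540: 16  (via 534)
538: 18  (via 546)
513: 22  (via 534)
Shortest route: 534–513 = 22 m.

22 m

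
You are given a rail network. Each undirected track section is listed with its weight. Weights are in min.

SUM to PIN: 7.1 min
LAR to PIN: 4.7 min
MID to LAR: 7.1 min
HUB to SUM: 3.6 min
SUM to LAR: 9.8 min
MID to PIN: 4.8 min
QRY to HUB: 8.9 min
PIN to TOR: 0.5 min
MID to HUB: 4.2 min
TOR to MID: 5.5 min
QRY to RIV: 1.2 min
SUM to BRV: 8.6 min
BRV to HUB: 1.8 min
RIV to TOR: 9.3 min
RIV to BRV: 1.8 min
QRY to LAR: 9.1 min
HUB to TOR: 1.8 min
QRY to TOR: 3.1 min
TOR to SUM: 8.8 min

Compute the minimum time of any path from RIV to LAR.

Enumerating some paths:
RIV → QRY → LAR: 1.2+9.1 = 10.3
RIV → QRY → TOR → PIN → LAR: 1.2+3.1+0.5+4.7 = 9.5
RIV → BRV → HUB → TOR → PIN → LAR: 1.8+1.8+1.8+0.5+4.7 = 10.6
Cheapest is RIV → QRY → TOR → PIN → LAR at 9.5 min.

9.5 min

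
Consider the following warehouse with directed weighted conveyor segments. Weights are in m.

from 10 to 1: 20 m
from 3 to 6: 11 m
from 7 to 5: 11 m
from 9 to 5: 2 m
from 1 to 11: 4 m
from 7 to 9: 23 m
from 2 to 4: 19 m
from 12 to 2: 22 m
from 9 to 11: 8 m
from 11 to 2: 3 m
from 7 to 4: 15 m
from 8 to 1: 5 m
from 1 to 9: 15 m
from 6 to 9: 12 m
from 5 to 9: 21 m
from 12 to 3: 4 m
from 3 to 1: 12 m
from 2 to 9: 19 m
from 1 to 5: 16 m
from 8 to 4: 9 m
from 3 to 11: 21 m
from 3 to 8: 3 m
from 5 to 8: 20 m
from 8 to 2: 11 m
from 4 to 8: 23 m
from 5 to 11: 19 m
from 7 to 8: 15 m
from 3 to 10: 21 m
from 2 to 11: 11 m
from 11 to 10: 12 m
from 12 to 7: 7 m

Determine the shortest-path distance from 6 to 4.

Candidate routes:
6 → 9 → 5 → 8 → 4: 12+2+20+9 = 43
6 → 9 → 11 → 2 → 4: 12+8+3+19 = 42
Cheapest is 6 → 9 → 11 → 2 → 4 at 42 m.

42 m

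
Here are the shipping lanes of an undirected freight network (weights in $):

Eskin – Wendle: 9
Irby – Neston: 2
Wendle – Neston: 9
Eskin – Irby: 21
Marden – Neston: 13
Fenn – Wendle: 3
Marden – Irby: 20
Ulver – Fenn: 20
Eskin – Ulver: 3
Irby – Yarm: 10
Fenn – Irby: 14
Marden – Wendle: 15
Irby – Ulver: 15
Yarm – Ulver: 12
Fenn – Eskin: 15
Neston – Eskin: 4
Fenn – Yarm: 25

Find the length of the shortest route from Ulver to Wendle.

$12

Shortest distances from Ulver:
Ulver: 0
Eskin: 3  (via Ulver)
Neston: 7  (via Eskin)
Irby: 9  (via Neston)
Yarm: 12  (via Ulver)
Wendle: 12  (via Eskin)
Shortest route: Ulver–Eskin–Wendle = $12.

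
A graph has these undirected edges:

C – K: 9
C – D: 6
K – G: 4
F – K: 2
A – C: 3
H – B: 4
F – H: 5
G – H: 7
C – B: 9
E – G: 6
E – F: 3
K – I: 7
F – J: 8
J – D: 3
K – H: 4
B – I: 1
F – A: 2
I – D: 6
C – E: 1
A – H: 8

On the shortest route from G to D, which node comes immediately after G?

Compare a few routes:
G - E - C - D: 6+1+6 = 13
G - K - F - E - C - D: 4+2+3+1+6 = 16
G - K - I - D: 4+7+6 = 17
G - K - F - J - D: 4+2+8+3 = 17
Cheapest is G - E - C - D at 13.
So from G the first move is to E.

E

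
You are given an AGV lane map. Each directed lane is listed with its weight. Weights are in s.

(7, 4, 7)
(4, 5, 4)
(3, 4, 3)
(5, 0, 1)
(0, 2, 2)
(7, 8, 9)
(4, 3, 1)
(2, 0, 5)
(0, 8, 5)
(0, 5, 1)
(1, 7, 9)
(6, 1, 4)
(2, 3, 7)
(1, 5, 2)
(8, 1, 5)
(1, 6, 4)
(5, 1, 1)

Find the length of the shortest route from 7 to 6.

Shortest distances from 7:
7: 0
4: 7  (via 7)
3: 8  (via 4)
8: 9  (via 7)
5: 11  (via 4)
0: 12  (via 5)
1: 12  (via 5)
2: 14  (via 0)
6: 16  (via 1)
Shortest route: 7–4–5–1–6 = 16 s.

16 s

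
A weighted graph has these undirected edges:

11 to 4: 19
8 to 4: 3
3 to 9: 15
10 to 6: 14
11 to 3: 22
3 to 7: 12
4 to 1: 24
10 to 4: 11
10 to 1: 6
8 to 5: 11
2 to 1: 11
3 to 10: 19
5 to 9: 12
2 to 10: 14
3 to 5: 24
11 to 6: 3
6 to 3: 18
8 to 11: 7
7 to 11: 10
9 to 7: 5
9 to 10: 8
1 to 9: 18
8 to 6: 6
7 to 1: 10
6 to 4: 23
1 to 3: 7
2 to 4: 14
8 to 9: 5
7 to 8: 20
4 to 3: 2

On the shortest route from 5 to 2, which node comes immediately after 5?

Candidate routes:
5 - 8 - 4 - 2: 11+3+14 = 28
5 - 9 - 10 - 2: 12+8+14 = 34
5 - 8 - 4 - 3 - 1 - 2: 11+3+2+7+11 = 34
Cheapest is 5 - 8 - 4 - 2 at 28.
So from 5 the first move is to 8.

8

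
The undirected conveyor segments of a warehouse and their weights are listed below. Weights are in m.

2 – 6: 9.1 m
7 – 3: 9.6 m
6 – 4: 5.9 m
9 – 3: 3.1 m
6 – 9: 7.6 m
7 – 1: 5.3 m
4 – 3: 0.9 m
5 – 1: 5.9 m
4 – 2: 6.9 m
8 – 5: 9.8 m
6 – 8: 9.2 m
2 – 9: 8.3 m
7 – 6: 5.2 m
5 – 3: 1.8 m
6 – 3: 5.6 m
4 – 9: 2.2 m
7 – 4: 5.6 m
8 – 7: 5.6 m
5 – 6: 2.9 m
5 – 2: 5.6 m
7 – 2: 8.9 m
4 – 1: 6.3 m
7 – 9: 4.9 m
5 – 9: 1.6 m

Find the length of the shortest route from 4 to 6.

5.6 m

Shortest distances from 4:
4: 0
3: 0.9  (via 4)
9: 2.2  (via 4)
5: 2.7  (via 3)
6: 5.6  (via 5)
Shortest route: 4 → 3 → 5 → 6 = 5.6 m.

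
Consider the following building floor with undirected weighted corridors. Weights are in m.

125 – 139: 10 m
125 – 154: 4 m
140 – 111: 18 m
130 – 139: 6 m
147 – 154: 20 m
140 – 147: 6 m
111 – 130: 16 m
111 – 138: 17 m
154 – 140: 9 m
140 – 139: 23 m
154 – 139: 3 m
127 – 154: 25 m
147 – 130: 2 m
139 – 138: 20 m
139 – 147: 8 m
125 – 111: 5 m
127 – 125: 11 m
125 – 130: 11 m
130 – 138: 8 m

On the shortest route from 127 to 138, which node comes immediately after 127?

125

Candidate routes:
127 → 125 → 154 → 139 → 130 → 138: 11+4+3+6+8 = 32
127 → 125 → 130 → 138: 11+11+8 = 30
127 → 125 → 111 → 138: 11+5+17 = 33
Cheapest is 127 → 125 → 130 → 138 at 30 m.
So from 127 the first move is to 125.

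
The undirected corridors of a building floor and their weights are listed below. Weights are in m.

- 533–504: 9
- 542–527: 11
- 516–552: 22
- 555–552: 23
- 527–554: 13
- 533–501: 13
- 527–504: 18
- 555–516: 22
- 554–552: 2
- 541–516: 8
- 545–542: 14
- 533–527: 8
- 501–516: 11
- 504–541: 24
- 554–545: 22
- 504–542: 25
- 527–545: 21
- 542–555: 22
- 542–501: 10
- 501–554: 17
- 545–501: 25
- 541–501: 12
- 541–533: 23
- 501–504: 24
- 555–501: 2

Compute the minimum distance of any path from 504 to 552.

Shortest distances from 504:
504: 0
533: 9  (via 504)
527: 17  (via 533)
501: 22  (via 533)
555: 24  (via 501)
541: 24  (via 504)
542: 25  (via 504)
554: 30  (via 527)
516: 32  (via 541)
552: 32  (via 554)
Shortest route: 504 → 533 → 527 → 554 → 552 = 32 m.

32 m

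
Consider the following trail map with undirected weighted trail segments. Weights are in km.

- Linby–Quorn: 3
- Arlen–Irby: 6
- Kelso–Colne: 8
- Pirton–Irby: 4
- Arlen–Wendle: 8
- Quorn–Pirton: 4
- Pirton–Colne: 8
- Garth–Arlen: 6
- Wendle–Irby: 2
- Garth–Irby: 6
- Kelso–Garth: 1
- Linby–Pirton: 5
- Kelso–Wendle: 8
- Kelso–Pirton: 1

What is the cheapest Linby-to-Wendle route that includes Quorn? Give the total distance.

Best Linby to Quorn: Linby–Quorn costing 3
Best Quorn to Wendle: Quorn–Pirton–Irby–Wendle costing 10
Total via Quorn: 3 + 10 = 13 km.

13 km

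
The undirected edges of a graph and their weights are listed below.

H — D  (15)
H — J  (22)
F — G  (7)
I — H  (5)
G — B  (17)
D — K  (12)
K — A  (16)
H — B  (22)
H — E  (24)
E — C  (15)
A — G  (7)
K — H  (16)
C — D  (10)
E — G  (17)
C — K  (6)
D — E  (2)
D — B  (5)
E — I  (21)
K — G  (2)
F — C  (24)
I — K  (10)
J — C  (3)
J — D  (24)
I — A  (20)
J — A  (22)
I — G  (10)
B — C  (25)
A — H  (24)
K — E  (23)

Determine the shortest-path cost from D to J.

Candidate routes:
D - K - C - J: 12+6+3 = 21
D - E - C - J: 2+15+3 = 20
D - C - J: 10+3 = 13
The minimum is 13 via D - C - J.

13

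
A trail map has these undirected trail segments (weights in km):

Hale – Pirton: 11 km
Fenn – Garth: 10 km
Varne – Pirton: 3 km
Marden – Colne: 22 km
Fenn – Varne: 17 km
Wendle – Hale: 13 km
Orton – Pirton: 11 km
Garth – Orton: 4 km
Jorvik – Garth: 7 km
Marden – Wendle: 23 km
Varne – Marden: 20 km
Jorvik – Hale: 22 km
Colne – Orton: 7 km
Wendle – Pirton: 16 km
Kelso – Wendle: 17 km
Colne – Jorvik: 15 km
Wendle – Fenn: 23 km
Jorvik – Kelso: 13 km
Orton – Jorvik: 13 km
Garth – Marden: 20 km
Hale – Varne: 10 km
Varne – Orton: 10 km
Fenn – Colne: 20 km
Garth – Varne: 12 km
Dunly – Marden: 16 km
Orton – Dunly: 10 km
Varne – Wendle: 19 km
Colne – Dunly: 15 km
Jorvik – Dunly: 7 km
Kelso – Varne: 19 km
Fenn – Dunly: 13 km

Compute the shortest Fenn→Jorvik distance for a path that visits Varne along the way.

Best Fenn to Varne: Fenn–Varne costing 17
Best Varne to Jorvik: Varne–Garth–Jorvik costing 19
Total via Varne: 17 + 19 = 36 km.

36 km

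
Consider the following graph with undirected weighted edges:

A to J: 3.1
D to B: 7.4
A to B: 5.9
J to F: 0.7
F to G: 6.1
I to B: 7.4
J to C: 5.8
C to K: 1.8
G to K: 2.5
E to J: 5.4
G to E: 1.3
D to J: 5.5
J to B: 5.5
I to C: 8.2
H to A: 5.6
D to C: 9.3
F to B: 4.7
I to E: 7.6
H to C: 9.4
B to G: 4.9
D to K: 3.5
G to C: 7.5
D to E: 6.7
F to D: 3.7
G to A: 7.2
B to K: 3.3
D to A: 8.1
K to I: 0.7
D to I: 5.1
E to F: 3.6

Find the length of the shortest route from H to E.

Shortest distances from H:
H: 0
A: 5.6  (via H)
J: 8.7  (via A)
C: 9.4  (via H)
F: 9.4  (via J)
K: 11.2  (via C)
B: 11.5  (via A)
I: 11.9  (via K)
G: 12.8  (via A)
E: 13  (via F)
Shortest route: H–A–J–F–E = 13.

13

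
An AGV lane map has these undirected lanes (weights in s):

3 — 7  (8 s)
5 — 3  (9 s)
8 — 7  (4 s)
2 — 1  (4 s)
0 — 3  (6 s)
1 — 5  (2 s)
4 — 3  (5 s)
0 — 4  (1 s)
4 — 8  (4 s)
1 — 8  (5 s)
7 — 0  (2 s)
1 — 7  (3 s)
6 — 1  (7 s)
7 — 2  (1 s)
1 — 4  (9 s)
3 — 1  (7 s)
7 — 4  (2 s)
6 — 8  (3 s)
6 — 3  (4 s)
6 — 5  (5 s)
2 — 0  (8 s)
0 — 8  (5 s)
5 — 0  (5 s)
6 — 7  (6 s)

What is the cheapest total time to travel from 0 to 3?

Enumerating some paths:
0 → 3: 6 = 6
0 → 7 → 4 → 3: 2+2+5 = 9
0 → 7 → 3: 2+8 = 10
The minimum is 6 s via 0 → 3.

6 s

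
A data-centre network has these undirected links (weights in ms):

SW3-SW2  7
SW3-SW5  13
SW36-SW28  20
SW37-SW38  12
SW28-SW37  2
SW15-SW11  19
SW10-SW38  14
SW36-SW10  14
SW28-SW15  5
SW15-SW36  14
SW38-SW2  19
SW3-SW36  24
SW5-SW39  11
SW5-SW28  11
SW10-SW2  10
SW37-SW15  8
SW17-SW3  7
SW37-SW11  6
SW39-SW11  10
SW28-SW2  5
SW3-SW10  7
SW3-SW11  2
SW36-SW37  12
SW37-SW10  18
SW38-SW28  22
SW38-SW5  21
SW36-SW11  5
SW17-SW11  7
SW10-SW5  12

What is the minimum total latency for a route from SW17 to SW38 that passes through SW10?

Shortest SW17→SW10: SW17 → SW3 → SW10 = 14
Best SW10 to SW38: SW10 → SW38 costing 14
Total via SW10: 14 + 14 = 28 ms.

28 ms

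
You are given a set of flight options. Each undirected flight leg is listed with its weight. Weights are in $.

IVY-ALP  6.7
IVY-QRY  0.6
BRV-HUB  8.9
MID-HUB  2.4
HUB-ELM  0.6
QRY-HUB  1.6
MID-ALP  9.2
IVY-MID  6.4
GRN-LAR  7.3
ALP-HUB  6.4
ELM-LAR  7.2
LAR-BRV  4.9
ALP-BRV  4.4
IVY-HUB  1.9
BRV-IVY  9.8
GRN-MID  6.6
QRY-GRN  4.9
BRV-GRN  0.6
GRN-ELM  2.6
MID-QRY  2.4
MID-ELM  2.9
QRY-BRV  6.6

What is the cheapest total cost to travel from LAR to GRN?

Enumerating some paths:
LAR → BRV → GRN: 4.9+0.6 = 5.5
LAR → ELM → GRN: 7.2+2.6 = 9.8
LAR → GRN: 7.3 = 7.3
The minimum is $5.5 via LAR → BRV → GRN.

$5.5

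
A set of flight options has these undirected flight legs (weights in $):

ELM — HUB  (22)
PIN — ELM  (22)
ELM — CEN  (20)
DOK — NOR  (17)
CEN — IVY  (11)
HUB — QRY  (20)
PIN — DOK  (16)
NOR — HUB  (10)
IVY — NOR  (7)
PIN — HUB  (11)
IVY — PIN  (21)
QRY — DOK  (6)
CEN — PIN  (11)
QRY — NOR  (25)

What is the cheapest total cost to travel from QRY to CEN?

Candidate routes:
QRY - DOK - NOR - IVY - CEN: 6+17+7+11 = 41
QRY - DOK - PIN - CEN: 6+16+11 = 33
Cheapest is QRY - DOK - PIN - CEN at $33.

$33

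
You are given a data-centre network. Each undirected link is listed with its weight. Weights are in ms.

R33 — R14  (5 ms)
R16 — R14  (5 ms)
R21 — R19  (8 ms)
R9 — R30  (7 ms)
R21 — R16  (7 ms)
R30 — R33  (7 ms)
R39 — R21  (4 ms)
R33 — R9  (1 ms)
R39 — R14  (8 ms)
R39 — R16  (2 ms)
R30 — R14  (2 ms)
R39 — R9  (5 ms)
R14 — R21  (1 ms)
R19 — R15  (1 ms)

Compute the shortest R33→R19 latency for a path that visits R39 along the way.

18 ms

Shortest R33→R39: R33–R9–R39 = 6
Shortest R39→R19: R39–R21–R19 = 12
Total via R39: 6 + 12 = 18 ms.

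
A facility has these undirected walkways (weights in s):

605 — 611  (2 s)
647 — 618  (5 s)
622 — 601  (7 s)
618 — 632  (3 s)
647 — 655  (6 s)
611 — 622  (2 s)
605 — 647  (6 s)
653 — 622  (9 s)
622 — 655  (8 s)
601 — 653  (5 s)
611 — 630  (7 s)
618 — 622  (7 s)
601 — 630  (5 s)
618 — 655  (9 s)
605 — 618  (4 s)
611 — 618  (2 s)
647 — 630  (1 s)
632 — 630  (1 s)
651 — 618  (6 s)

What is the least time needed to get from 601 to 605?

Settle nodes by increasing distance from 601:
601: 0
653: 5  (via 601)
630: 5  (via 601)
647: 6  (via 630)
632: 6  (via 630)
622: 7  (via 601)
618: 9  (via 632)
611: 9  (via 622)
605: 11  (via 611)
Shortest route: 601–622–611–605 = 11 s.

11 s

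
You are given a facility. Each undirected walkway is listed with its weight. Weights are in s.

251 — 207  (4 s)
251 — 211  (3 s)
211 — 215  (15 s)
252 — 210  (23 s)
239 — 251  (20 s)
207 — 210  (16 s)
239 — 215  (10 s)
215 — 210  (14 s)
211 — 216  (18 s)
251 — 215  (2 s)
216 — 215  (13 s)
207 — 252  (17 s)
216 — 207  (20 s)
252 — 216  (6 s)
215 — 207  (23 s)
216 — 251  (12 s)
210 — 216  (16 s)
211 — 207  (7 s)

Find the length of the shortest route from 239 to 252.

29 s

Shortest distances from 239:
239: 0
215: 10  (via 239)
251: 12  (via 215)
211: 15  (via 251)
207: 16  (via 251)
216: 23  (via 215)
210: 24  (via 215)
252: 29  (via 216)
Shortest route: 239–215–216–252 = 29 s.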